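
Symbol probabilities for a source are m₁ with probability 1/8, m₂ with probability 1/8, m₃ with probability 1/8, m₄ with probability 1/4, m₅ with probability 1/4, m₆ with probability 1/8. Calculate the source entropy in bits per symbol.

Each probability is a power of 1/2, so log₂(1/p) is an integer.
H = Σ p·log₂(1/p) = 1/8·3 + 1/8·3 + 1/8·3 + 1/4·2 + 1/4·2 + 1/8·3 = 2.5 bits.

2.5 bits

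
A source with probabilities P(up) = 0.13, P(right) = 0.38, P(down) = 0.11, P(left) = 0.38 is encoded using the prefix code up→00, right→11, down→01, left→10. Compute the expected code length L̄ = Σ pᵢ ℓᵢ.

L̄ = Σ pᵢ·ℓᵢ = 0.13·2 + 0.38·2 + 0.11·2 + 0.38·2 = 2 bits/symbol.

2 bits/symbol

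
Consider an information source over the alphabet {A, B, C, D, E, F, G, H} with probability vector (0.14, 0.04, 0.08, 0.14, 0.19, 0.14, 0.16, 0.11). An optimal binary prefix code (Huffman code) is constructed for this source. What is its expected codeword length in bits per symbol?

2.93 bits/symbol

Repeatedly combine the two least-probable nodes; the expected code length is the sum of the merged weights.
merge 1/25 + 2/25 → 3/25
merge 11/100 + 3/25 → 23/100
merge 7/50 + 7/50 → 7/25
merge 7/50 + 4/25 → 3/10
merge 19/100 + 23/100 → 21/50
merge 7/25 + 3/10 → 29/50
merge 21/50 + 29/50 → 1
L = 3/25 + 23/100 + 7/25 + 3/10 + 21/50 + 29/50 + 1 = 293/100 = 2.93 bits/symbol.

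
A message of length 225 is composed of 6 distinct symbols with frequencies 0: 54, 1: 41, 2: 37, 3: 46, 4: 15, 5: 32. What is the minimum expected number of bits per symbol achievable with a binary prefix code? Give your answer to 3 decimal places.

2.556 bits/symbol

Probabilities are the counts divided by 225.
Repeatedly combine the two least-probable nodes; the expected code length is the sum of the merged weights.
merge 1/15 + 32/225 → 47/225
merge 37/225 + 41/225 → 26/75
merge 46/225 + 47/225 → 31/75
merge 6/25 + 26/75 → 44/75
merge 31/75 + 44/75 → 1
L = 47/225 + 26/75 + 31/75 + 44/75 + 1 = 23/9 ≈ 2.556 bits/symbol.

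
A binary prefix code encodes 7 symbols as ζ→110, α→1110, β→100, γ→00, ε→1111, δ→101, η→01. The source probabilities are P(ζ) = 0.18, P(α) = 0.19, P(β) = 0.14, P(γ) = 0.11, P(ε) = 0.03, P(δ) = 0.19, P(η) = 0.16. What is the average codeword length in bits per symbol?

L̄ = Σ pᵢ·ℓᵢ = 0.18·3 + 0.19·4 + 0.14·3 + 0.11·2 + 0.03·4 + 0.19·3 + 0.16·2 = 2.95 bits/symbol.

2.95 bits/symbol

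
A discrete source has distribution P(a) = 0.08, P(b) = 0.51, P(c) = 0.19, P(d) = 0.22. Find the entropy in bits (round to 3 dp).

1.723 bits

H = −Σ pᵢ log₂ pᵢ.
−0.08·log₂(0.08) = 0.2915
−0.51·log₂(0.51) = 0.4954
−0.19·log₂(0.19) = 0.4552
−0.22·log₂(0.22) = 0.4806
Sum ≈ 1.7227 → 1.723 bits.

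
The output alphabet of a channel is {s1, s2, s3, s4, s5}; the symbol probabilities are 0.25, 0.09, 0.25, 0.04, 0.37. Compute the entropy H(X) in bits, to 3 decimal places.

2.029 bits

H = −Σ pᵢ log₂ pᵢ.
−0.25·log₂(0.25) = 0.5000
−0.09·log₂(0.09) = 0.3127
−0.25·log₂(0.25) = 0.5000
−0.04·log₂(0.04) = 0.1858
−0.37·log₂(0.37) = 0.5307
Sum ≈ 2.0291 → 2.029 bits.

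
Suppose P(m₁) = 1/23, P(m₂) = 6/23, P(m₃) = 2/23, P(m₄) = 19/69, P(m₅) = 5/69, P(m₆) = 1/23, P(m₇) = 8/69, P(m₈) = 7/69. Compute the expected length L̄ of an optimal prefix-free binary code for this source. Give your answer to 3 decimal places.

2.710 bits/symbol

Repeatedly combine the two least-probable nodes; the expected code length is the sum of the merged weights.
merge 1/23 + 1/23 → 2/23
merge 5/69 + 2/23 → 11/69
merge 2/23 + 7/69 → 13/69
merge 8/69 + 11/69 → 19/69
merge 13/69 + 6/23 → 31/69
merge 19/69 + 19/69 → 38/69
merge 31/69 + 38/69 → 1
L = 2/23 + 11/69 + 13/69 + 19/69 + 31/69 + 38/69 + 1 = 187/69 ≈ 2.710 bits/symbol.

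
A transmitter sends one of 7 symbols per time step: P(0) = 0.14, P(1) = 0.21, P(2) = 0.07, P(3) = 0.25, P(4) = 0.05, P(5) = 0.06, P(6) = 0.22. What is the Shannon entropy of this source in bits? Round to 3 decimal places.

H = −Σ pᵢ log₂ pᵢ.
−0.14·log₂(0.14) = 0.3971
−0.21·log₂(0.21) = 0.4728
−0.07·log₂(0.07) = 0.2686
−0.25·log₂(0.25) = 0.5000
−0.05·log₂(0.05) = 0.2161
−0.06·log₂(0.06) = 0.2435
−0.22·log₂(0.22) = 0.4806
Sum ≈ 2.5787 → 2.579 bits.

2.579 bits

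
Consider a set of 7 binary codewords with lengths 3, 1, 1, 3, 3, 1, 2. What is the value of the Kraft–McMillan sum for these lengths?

2.125

With common denominator 2^3 = 8: Σ 2^(−ℓᵢ) = 1/8 + 4/8 + 4/8 + 1/8 + 1/8 + 4/8 + 2/8 = 17/8 = 2.125.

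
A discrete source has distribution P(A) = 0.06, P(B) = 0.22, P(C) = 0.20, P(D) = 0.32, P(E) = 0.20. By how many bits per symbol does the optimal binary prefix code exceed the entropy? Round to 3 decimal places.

Entropy H = −Σ p log₂ p ≈ 2.1789 bits.
Huffman merges: 3/50+1/5→13/50; 1/5+11/50→21/50; 13/50+8/25→29/50; 21/50+29/50→1. L = 113/50 ≈ 2.2600.
L − H = 2.2600 − 2.1789 = 0.081 bits.

0.081 bits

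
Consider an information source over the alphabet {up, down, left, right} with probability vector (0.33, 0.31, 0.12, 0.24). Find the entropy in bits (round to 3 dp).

1.913 bits

H = −Σ pᵢ log₂ pᵢ.
−0.33·log₂(0.33) = 0.5278
−0.31·log₂(0.31) = 0.5238
−0.12·log₂(0.12) = 0.3671
−0.24·log₂(0.24) = 0.4941
Sum ≈ 1.9128 → 1.913 bits.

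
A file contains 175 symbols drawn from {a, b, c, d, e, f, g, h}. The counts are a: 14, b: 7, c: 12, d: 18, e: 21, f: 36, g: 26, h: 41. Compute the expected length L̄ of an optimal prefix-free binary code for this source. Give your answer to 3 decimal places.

2.851 bits/symbol

Probabilities are the counts divided by 175.
Repeatedly combine the two least-probable nodes; the expected code length is the sum of the merged weights.
merge 1/25 + 12/175 → 19/175
merge 2/25 + 18/175 → 32/175
merge 19/175 + 3/25 → 8/35
merge 26/175 + 32/175 → 58/175
merge 36/175 + 8/35 → 76/175
merge 41/175 + 58/175 → 99/175
merge 76/175 + 99/175 → 1
L = 19/175 + 32/175 + 8/35 + 58/175 + 76/175 + 99/175 + 1 = 499/175 ≈ 2.851 bits/symbol.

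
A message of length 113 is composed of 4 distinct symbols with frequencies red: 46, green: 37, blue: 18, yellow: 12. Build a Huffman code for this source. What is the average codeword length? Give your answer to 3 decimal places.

Probabilities are the counts divided by 113.
Repeatedly combine the two least-probable nodes; the expected code length is the sum of the merged weights.
merge 12/113 + 18/113 → 30/113
merge 30/113 + 37/113 → 67/113
merge 46/113 + 67/113 → 1
L = 30/113 + 67/113 + 1 = 210/113 ≈ 1.858 bits/symbol.

1.858 bits/symbol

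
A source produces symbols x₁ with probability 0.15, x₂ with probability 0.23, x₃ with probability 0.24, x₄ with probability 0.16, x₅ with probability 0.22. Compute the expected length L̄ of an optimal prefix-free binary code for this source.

2.31 bits/symbol

Repeatedly combine the two least-probable nodes; the expected code length is the sum of the merged weights.
merge 3/20 + 4/25 → 31/100
merge 11/50 + 23/100 → 9/20
merge 6/25 + 31/100 → 11/20
merge 9/20 + 11/20 → 1
L = 31/100 + 9/20 + 11/20 + 1 = 231/100 = 2.31 bits/symbol.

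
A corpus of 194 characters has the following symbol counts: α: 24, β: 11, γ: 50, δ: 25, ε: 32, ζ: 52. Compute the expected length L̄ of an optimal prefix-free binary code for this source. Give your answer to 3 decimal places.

Probabilities are the counts divided by 194.
Repeatedly combine the two least-probable nodes; the expected code length is the sum of the merged weights.
merge 11/194 + 12/97 → 35/194
merge 25/194 + 16/97 → 57/194
merge 35/194 + 25/97 → 85/194
merge 26/97 + 57/194 → 109/194
merge 85/194 + 109/194 → 1
L = 35/194 + 57/194 + 85/194 + 109/194 + 1 = 240/97 ≈ 2.474 bits/symbol.

2.474 bits/symbol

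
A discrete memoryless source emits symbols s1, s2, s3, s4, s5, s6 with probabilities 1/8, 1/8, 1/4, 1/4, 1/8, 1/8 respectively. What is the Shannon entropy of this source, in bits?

Each probability is a power of 1/2, so log₂(1/p) is an integer.
H = Σ p·log₂(1/p) = 1/8·3 + 1/8·3 + 1/4·2 + 1/4·2 + 1/8·3 + 1/8·3 = 2.5 bits.

2.5 bits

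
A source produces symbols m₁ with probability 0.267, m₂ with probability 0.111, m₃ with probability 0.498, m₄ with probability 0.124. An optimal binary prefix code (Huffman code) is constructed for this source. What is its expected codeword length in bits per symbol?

Repeatedly combine the two least-probable nodes; the expected code length is the sum of the merged weights.
merge 111/1000 + 31/250 → 47/200
merge 47/200 + 267/1000 → 251/500
merge 249/500 + 251/500 → 1
L = 47/200 + 251/500 + 1 = 1737/1000 = 1.737 bits/symbol.

1.737 bits/symbol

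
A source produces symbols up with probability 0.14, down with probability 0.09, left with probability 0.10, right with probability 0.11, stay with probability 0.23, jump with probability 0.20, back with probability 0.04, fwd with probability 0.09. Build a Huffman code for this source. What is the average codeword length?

Repeatedly combine the two least-probable nodes; the expected code length is the sum of the merged weights.
merge 1/25 + 9/100 → 13/100
merge 9/100 + 1/10 → 19/100
merge 11/100 + 13/100 → 6/25
merge 7/50 + 19/100 → 33/100
merge 1/5 + 23/100 → 43/100
merge 6/25 + 33/100 → 57/100
merge 43/100 + 57/100 → 1
L = 13/100 + 19/100 + 6/25 + 33/100 + 43/100 + 57/100 + 1 = 289/100 = 2.89 bits/symbol.

2.89 bits/symbol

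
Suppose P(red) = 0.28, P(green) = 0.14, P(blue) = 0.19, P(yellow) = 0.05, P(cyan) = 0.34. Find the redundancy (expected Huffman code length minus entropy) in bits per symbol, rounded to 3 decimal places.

Entropy H = −Σ p log₂ p ≈ 2.1118 bits.
Huffman merges: 1/20+7/50→19/100; 19/100+19/100→19/50; 7/25+17/50→31/50; 19/50+31/50→1. L = 219/100 ≈ 2.1900.
L − H = 2.1900 − 2.1118 = 0.078 bits.

0.078 bits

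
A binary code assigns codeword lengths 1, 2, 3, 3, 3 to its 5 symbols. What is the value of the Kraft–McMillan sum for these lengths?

With common denominator 2^3 = 8: Σ 2^(−ℓᵢ) = 4/8 + 2/8 + 1/8 + 1/8 + 1/8 = 9/8 = 1.125.

1.125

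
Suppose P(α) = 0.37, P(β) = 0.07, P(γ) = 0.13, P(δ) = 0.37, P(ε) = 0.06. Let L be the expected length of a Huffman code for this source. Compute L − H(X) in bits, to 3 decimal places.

0.064 bits

Entropy H = −Σ p log₂ p ≈ 1.9562 bits.
Huffman merges: 3/50+7/100→13/100; 13/100+13/100→13/50; 13/50+37/100→63/100; 37/100+63/100→1. L = 101/50 ≈ 2.0200.
L − H = 2.0200 − 1.9562 = 0.064 bits.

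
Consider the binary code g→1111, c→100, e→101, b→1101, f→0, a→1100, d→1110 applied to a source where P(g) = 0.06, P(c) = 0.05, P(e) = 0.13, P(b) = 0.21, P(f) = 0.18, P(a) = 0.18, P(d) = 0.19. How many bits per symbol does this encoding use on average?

3.28 bits/symbol

L̄ = Σ pᵢ·ℓᵢ = 0.06·4 + 0.05·3 + 0.13·3 + 0.21·4 + 0.18·1 + 0.18·4 + 0.19·4 = 3.28 bits/symbol.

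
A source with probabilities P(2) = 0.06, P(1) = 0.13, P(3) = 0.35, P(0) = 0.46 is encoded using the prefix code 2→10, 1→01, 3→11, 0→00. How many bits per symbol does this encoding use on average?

2 bits/symbol

L̄ = Σ pᵢ·ℓᵢ = 0.06·2 + 0.13·2 + 0.35·2 + 0.46·2 = 2 bits/symbol.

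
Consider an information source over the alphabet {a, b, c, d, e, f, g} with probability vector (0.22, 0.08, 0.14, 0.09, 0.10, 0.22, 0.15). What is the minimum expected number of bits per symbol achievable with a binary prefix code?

Repeatedly combine the two least-probable nodes; the expected code length is the sum of the merged weights.
merge 2/25 + 9/100 → 17/100
merge 1/10 + 7/50 → 6/25
merge 3/20 + 17/100 → 8/25
merge 11/50 + 11/50 → 11/25
merge 6/25 + 8/25 → 14/25
merge 11/25 + 14/25 → 1
L = 17/100 + 6/25 + 8/25 + 11/25 + 14/25 + 1 = 273/100 = 2.73 bits/symbol.

2.73 bits/symbol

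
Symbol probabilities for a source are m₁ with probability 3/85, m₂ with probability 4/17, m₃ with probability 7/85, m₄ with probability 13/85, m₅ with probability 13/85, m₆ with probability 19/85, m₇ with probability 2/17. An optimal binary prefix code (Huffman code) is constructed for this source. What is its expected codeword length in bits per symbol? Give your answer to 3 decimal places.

2.659 bits/symbol

Repeatedly combine the two least-probable nodes; the expected code length is the sum of the merged weights.
merge 3/85 + 7/85 → 2/17
merge 2/17 + 2/17 → 4/17
merge 13/85 + 13/85 → 26/85
merge 19/85 + 4/17 → 39/85
merge 4/17 + 26/85 → 46/85
merge 39/85 + 46/85 → 1
L = 2/17 + 4/17 + 26/85 + 39/85 + 46/85 + 1 = 226/85 ≈ 2.659 bits/symbol.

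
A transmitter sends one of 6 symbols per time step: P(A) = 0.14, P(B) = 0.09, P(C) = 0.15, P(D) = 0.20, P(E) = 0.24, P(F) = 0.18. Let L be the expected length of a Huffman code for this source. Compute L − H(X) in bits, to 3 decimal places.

Entropy H = −Σ p log₂ p ≈ 2.5241 bits.
Huffman merges: 9/100+7/50→23/100; 3/20+9/50→33/100; 1/5+23/100→43/100; 6/25+33/100→57/100; 43/100+57/100→1. L = 64/25 ≈ 2.5600.
L − H = 2.5600 − 2.5241 = 0.036 bits.

0.036 bits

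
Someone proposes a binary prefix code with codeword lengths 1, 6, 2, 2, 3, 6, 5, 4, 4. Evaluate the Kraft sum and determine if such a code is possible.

1.3125; no

With common denominator 2^6 = 64: Σ 2^(−ℓᵢ) = 32/64 + 1/64 + 16/64 + 16/64 + 8/64 + 1/64 + 2/64 + 4/64 + 4/64 = 84/64 = 1.3125.
Kraft's inequality requires Σ ≤ 1; here Σ = 1.3125 > 1, so no such prefix code exists.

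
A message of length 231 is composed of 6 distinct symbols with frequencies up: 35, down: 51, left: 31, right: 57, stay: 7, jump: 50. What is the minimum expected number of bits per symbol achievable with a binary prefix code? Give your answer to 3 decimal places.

2.481 bits/symbol

Probabilities are the counts divided by 231.
Repeatedly combine the two least-probable nodes; the expected code length is the sum of the merged weights.
merge 1/33 + 31/231 → 38/231
merge 5/33 + 38/231 → 73/231
merge 50/231 + 17/77 → 101/231
merge 19/77 + 73/231 → 130/231
merge 101/231 + 130/231 → 1
L = 38/231 + 73/231 + 101/231 + 130/231 + 1 = 191/77 ≈ 2.481 bits/symbol.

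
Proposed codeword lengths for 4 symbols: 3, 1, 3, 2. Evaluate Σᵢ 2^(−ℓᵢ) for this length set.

With common denominator 2^3 = 8: Σ 2^(−ℓᵢ) = 1/8 + 4/8 + 1/8 + 2/8 = 8/8 = 1.

1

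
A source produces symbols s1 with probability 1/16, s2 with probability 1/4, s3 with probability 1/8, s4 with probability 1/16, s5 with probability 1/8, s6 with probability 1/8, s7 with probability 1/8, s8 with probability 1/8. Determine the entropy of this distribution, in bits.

2.875 bits

Each probability is a power of 1/2, so log₂(1/p) is an integer.
H = Σ p·log₂(1/p) = 1/16·4 + 1/4·2 + 1/8·3 + 1/16·4 + 1/8·3 + 1/8·3 + 1/8·3 + 1/8·3 = 2.875 bits.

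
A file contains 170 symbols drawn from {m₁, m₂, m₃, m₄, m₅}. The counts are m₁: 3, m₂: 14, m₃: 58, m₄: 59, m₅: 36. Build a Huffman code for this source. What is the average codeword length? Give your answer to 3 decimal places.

Probabilities are the counts divided by 170.
Repeatedly combine the two least-probable nodes; the expected code length is the sum of the merged weights.
merge 3/170 + 7/85 → 1/10
merge 1/10 + 18/85 → 53/170
merge 53/170 + 29/85 → 111/170
merge 59/170 + 111/170 → 1
L = 1/10 + 53/170 + 111/170 + 1 = 351/170 ≈ 2.065 bits/symbol.

2.065 bits/symbol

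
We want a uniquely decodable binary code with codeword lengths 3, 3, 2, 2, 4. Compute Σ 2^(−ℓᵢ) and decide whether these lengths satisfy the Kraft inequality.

With common denominator 2^4 = 16: Σ 2^(−ℓᵢ) = 2/16 + 2/16 + 4/16 + 4/16 + 1/16 = 13/16 = 0.8125.
Kraft's inequality requires Σ ≤ 1; here Σ = 0.8125 ≤ 1, so such a prefix code exists.

0.8125; yes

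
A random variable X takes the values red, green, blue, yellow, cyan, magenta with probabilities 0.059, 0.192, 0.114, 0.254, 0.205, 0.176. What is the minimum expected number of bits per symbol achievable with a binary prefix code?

2.522 bits/symbol

Repeatedly combine the two least-probable nodes; the expected code length is the sum of the merged weights.
merge 59/1000 + 57/500 → 173/1000
merge 173/1000 + 22/125 → 349/1000
merge 24/125 + 41/200 → 397/1000
merge 127/500 + 349/1000 → 603/1000
merge 397/1000 + 603/1000 → 1
L = 173/1000 + 349/1000 + 397/1000 + 603/1000 + 1 = 1261/500 = 2.522 bits/symbol.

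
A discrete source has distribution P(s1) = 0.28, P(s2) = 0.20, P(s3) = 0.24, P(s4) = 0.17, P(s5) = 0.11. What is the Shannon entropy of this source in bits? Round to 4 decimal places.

2.2576 bits

H = −Σ pᵢ log₂ pᵢ.
−0.28·log₂(0.28) = 0.5142
−0.20·log₂(0.20) = 0.4644
−0.24·log₂(0.24) = 0.4941
−0.17·log₂(0.17) = 0.4346
−0.11·log₂(0.11) = 0.3503
Sum ≈ 2.2576 → 2.2576 bits.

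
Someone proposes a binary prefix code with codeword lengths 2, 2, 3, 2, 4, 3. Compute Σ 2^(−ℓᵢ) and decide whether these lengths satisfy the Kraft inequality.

1.0625; no

With common denominator 2^4 = 16: Σ 2^(−ℓᵢ) = 4/16 + 4/16 + 2/16 + 4/16 + 1/16 + 2/16 = 17/16 = 1.0625.
Kraft's inequality requires Σ ≤ 1; here Σ = 1.0625 > 1, so no such prefix code exists.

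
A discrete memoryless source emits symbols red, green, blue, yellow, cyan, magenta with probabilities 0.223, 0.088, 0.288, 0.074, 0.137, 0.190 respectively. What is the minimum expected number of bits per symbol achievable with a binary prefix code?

Repeatedly combine the two least-probable nodes; the expected code length is the sum of the merged weights.
merge 37/500 + 11/125 → 81/500
merge 137/1000 + 81/500 → 299/1000
merge 19/100 + 223/1000 → 413/1000
merge 36/125 + 299/1000 → 587/1000
merge 413/1000 + 587/1000 → 1
L = 81/500 + 299/1000 + 413/1000 + 587/1000 + 1 = 2461/1000 = 2.461 bits/symbol.

2.461 bits/symbol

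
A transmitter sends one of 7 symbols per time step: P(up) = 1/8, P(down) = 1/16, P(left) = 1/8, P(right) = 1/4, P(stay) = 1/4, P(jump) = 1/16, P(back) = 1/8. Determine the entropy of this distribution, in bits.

2.625 bits

Each probability is a power of 1/2, so log₂(1/p) is an integer.
H = Σ p·log₂(1/p) = 1/8·3 + 1/16·4 + 1/8·3 + 1/4·2 + 1/4·2 + 1/16·4 + 1/8·3 = 2.625 bits.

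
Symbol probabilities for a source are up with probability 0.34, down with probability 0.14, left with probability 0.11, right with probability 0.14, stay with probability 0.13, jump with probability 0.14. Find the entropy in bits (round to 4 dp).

H = −Σ pᵢ log₂ pᵢ.
−0.34·log₂(0.34) = 0.5292
−0.14·log₂(0.14) = 0.3971
−0.11·log₂(0.11) = 0.3503
−0.14·log₂(0.14) = 0.3971
−0.13·log₂(0.13) = 0.3826
−0.14·log₂(0.14) = 0.3971
Sum ≈ 2.4534 → 2.4534 bits.

2.4534 bits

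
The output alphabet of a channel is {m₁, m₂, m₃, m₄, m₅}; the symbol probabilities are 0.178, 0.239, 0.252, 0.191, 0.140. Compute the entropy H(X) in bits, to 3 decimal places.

2.291 bits

H = −Σ pᵢ log₂ pᵢ.
−0.178·log₂(0.178) = 0.4432
−0.239·log₂(0.239) = 0.4935
−0.252·log₂(0.252) = 0.5011
−0.191·log₂(0.191) = 0.4562
−0.140·log₂(0.140) = 0.3971
Sum ≈ 2.2911 → 2.291 bits.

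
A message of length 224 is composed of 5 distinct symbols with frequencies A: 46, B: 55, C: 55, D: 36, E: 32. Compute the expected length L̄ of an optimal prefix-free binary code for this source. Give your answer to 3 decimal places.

Probabilities are the counts divided by 224.
Repeatedly combine the two least-probable nodes; the expected code length is the sum of the merged weights.
merge 1/7 + 9/56 → 17/56
merge 23/112 + 55/224 → 101/224
merge 55/224 + 17/56 → 123/224
merge 101/224 + 123/224 → 1
L = 17/56 + 101/224 + 123/224 + 1 = 129/56 ≈ 2.304 bits/symbol.

2.304 bits/symbol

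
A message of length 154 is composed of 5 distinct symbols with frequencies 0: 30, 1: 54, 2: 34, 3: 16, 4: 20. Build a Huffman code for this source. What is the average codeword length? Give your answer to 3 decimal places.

Probabilities are the counts divided by 154.
Repeatedly combine the two least-probable nodes; the expected code length is the sum of the merged weights.
merge 8/77 + 10/77 → 18/77
merge 15/77 + 17/77 → 32/77
merge 18/77 + 27/77 → 45/77
merge 32/77 + 45/77 → 1
L = 18/77 + 32/77 + 45/77 + 1 = 172/77 ≈ 2.234 bits/symbol.

2.234 bits/symbol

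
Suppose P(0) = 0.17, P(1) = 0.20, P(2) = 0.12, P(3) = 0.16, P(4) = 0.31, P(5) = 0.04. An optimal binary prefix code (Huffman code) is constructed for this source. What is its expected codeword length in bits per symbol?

2.48 bits/symbol

Repeatedly combine the two least-probable nodes; the expected code length is the sum of the merged weights.
merge 1/25 + 3/25 → 4/25
merge 4/25 + 4/25 → 8/25
merge 17/100 + 1/5 → 37/100
merge 31/100 + 8/25 → 63/100
merge 37/100 + 63/100 → 1
L = 4/25 + 8/25 + 37/100 + 63/100 + 1 = 62/25 = 2.48 bits/symbol.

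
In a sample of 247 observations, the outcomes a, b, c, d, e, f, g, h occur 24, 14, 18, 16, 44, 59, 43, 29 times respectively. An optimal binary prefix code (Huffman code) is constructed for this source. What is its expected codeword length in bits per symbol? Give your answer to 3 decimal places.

Probabilities are the counts divided by 247.
Repeatedly combine the two least-probable nodes; the expected code length is the sum of the merged weights.
merge 14/247 + 16/247 → 30/247
merge 18/247 + 24/247 → 42/247
merge 29/247 + 30/247 → 59/247
merge 42/247 + 43/247 → 85/247
merge 44/247 + 59/247 → 103/247
merge 59/247 + 85/247 → 144/247
merge 103/247 + 144/247 → 1
L = 30/247 + 42/247 + 59/247 + 85/247 + 103/247 + 144/247 + 1 = 710/247 ≈ 2.874 bits/symbol.

2.874 bits/symbol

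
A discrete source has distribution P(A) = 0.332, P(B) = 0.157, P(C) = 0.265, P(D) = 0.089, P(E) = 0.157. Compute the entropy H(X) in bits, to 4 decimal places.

H = −Σ pᵢ log₂ pᵢ.
−0.332·log₂(0.332) = 0.5281
−0.157·log₂(0.157) = 0.4194
−0.265·log₂(0.265) = 0.5077
−0.089·log₂(0.089) = 0.3106
−0.157·log₂(0.157) = 0.4194
Sum ≈ 2.1852 → 2.1852 bits.

2.1852 bits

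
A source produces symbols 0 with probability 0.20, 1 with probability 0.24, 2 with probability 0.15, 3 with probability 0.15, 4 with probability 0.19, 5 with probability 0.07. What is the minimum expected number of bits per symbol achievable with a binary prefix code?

2.56 bits/symbol

Repeatedly combine the two least-probable nodes; the expected code length is the sum of the merged weights.
merge 7/100 + 3/20 → 11/50
merge 3/20 + 19/100 → 17/50
merge 1/5 + 11/50 → 21/50
merge 6/25 + 17/50 → 29/50
merge 21/50 + 29/50 → 1
L = 11/50 + 17/50 + 21/50 + 29/50 + 1 = 64/25 = 2.56 bits/symbol.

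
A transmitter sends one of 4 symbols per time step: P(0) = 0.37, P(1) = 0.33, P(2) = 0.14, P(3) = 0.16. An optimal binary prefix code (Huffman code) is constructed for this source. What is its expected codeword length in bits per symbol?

Repeatedly combine the two least-probable nodes; the expected code length is the sum of the merged weights.
merge 7/50 + 4/25 → 3/10
merge 3/10 + 33/100 → 63/100
merge 37/100 + 63/100 → 1
L = 3/10 + 63/100 + 1 = 193/100 = 1.93 bits/symbol.

1.93 bits/symbol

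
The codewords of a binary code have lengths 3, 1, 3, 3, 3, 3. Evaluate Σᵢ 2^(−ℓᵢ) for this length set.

With common denominator 2^3 = 8: Σ 2^(−ℓᵢ) = 1/8 + 4/8 + 1/8 + 1/8 + 1/8 + 1/8 = 9/8 = 1.125.

1.125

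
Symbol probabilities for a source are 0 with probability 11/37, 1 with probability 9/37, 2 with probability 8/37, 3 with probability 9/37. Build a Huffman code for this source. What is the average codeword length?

Repeatedly combine the two least-probable nodes; the expected code length is the sum of the merged weights.
merge 8/37 + 9/37 → 17/37
merge 9/37 + 11/37 → 20/37
merge 17/37 + 20/37 → 1
L = 17/37 + 20/37 + 1 = 2 bits/symbol.

2 bits/symbol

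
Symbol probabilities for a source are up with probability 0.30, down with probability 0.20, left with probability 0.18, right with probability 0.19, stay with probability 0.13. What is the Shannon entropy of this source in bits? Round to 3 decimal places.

2.269 bits

H = −Σ pᵢ log₂ pᵢ.
−0.30·log₂(0.30) = 0.5211
−0.20·log₂(0.20) = 0.4644
−0.18·log₂(0.18) = 0.4453
−0.19·log₂(0.19) = 0.4552
−0.13·log₂(0.13) = 0.3826
Sum ≈ 2.2687 → 2.269 bits.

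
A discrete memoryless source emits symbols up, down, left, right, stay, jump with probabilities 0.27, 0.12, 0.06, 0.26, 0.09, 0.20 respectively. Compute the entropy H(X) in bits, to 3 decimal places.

2.403 bits

H = −Σ pᵢ log₂ pᵢ.
−0.27·log₂(0.27) = 0.5100
−0.12·log₂(0.12) = 0.3671
−0.06·log₂(0.06) = 0.2435
−0.26·log₂(0.26) = 0.5053
−0.09·log₂(0.09) = 0.3127
−0.20·log₂(0.20) = 0.4644
Sum ≈ 2.4030 → 2.403 bits.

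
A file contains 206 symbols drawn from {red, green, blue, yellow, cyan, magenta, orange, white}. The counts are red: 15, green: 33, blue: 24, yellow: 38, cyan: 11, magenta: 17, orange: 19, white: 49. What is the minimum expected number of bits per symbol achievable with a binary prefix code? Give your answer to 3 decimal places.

2.879 bits/symbol

Probabilities are the counts divided by 206.
Repeatedly combine the two least-probable nodes; the expected code length is the sum of the merged weights.
merge 11/206 + 15/206 → 13/103
merge 17/206 + 19/206 → 18/103
merge 12/103 + 13/103 → 25/103
merge 33/206 + 18/103 → 69/206
merge 19/103 + 49/206 → 87/206
merge 25/103 + 69/206 → 119/206
merge 87/206 + 119/206 → 1
L = 13/103 + 18/103 + 25/103 + 69/206 + 87/206 + 119/206 + 1 = 593/206 ≈ 2.879 bits/symbol.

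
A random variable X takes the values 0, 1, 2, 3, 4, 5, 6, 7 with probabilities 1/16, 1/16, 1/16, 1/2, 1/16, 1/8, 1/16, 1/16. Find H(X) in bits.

2.375 bits

Each probability is a power of 1/2, so log₂(1/p) is an integer.
H = Σ p·log₂(1/p) = 1/16·4 + 1/16·4 + 1/16·4 + 1/2·1 + 1/16·4 + 1/8·3 + 1/16·4 + 1/16·4 = 2.375 bits.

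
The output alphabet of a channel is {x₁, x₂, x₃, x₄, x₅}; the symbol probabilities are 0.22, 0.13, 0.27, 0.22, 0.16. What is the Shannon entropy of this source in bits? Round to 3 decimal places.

2.277 bits

H = −Σ pᵢ log₂ pᵢ.
−0.22·log₂(0.22) = 0.4806
−0.13·log₂(0.13) = 0.3826
−0.27·log₂(0.27) = 0.5100
−0.22·log₂(0.22) = 0.4806
−0.16·log₂(0.16) = 0.4230
Sum ≈ 2.2768 → 2.277 bits.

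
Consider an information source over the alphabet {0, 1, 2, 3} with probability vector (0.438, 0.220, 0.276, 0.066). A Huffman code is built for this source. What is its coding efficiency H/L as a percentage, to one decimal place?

96.0%

Entropy H = −Σ p log₂ p ≈ 1.7736 bits.
Huffman merges: 33/500+11/50→143/500; 69/250+143/500→281/500; 219/500+281/500→1. L = 231/125 ≈ 1.8480.
Efficiency = H/L = 1.7736/1.8480 = 96.0%.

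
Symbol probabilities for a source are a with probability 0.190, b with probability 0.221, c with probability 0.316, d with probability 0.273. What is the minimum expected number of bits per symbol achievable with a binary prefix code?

Repeatedly combine the two least-probable nodes; the expected code length is the sum of the merged weights.
merge 19/100 + 221/1000 → 411/1000
merge 273/1000 + 79/250 → 589/1000
merge 411/1000 + 589/1000 → 1
L = 411/1000 + 589/1000 + 1 = 2 bits/symbol.

2 bits/symbol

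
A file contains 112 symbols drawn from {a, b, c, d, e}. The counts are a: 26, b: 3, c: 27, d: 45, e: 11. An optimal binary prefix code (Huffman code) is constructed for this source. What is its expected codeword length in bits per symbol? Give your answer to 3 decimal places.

Probabilities are the counts divided by 112.
Repeatedly combine the two least-probable nodes; the expected code length is the sum of the merged weights.
merge 3/112 + 11/112 → 1/8
merge 1/8 + 13/56 → 5/14
merge 27/112 + 5/14 → 67/112
merge 45/112 + 67/112 → 1
L = 1/8 + 5/14 + 67/112 + 1 = 233/112 ≈ 2.080 bits/symbol.

2.080 bits/symbol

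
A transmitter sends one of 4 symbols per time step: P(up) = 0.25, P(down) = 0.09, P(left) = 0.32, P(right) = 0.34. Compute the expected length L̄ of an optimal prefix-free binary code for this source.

Repeatedly combine the two least-probable nodes; the expected code length is the sum of the merged weights.
merge 9/100 + 1/4 → 17/50
merge 8/25 + 17/50 → 33/50
merge 17/50 + 33/50 → 1
L = 17/50 + 33/50 + 1 = 2 bits/symbol.

2 bits/symbol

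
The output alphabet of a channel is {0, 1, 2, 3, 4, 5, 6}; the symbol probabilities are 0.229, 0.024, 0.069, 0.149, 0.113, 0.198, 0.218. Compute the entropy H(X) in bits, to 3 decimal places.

2.589 bits

H = −Σ pᵢ log₂ pᵢ.
−0.229·log₂(0.229) = 0.4870
−0.024·log₂(0.024) = 0.1291
−0.069·log₂(0.069) = 0.2662
−0.149·log₂(0.149) = 0.4092
−0.113·log₂(0.113) = 0.3555
−0.198·log₂(0.198) = 0.4626
−0.218·log₂(0.218) = 0.4791
Sum ≈ 2.5887 → 2.589 bits.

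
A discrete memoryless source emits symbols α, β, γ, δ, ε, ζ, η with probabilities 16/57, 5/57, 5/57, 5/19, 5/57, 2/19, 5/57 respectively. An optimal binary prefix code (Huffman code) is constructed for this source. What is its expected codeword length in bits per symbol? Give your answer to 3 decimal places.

Repeatedly combine the two least-probable nodes; the expected code length is the sum of the merged weights.
merge 5/57 + 5/57 → 10/57
merge 5/57 + 5/57 → 10/57
merge 2/19 + 10/57 → 16/57
merge 10/57 + 5/19 → 25/57
merge 16/57 + 16/57 → 32/57
merge 25/57 + 32/57 → 1
L = 10/57 + 10/57 + 16/57 + 25/57 + 32/57 + 1 = 50/19 ≈ 2.632 bits/symbol.

2.632 bits/symbol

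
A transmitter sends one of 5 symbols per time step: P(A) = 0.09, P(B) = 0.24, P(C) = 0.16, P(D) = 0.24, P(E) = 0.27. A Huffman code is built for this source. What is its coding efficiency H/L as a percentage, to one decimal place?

Entropy H = −Σ p log₂ p ≈ 2.2340 bits.
Huffman merges: 9/100+4/25→1/4; 6/25+6/25→12/25; 1/4+27/100→13/25; 12/25+13/25→1. L = 9/4 ≈ 2.2500.
Efficiency = H/L = 2.2340/2.2500 = 99.3%.

99.3%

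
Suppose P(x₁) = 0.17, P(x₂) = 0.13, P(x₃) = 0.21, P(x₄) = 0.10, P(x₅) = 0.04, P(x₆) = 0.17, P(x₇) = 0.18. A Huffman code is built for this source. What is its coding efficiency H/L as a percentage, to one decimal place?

97.7%

Entropy H = −Σ p log₂ p ≈ 2.6879 bits.
Huffman merges: 1/25+1/10→7/50; 13/100+7/50→27/100; 17/100+17/100→17/50; 9/50+21/100→39/100; 27/100+17/50→61/100; 39/100+61/100→1. L = 11/4 ≈ 2.7500.
Efficiency = H/L = 2.6879/2.7500 = 97.7%.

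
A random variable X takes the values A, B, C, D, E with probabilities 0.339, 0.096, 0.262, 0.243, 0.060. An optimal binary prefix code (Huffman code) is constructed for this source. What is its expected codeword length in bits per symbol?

2.156 bits/symbol

Repeatedly combine the two least-probable nodes; the expected code length is the sum of the merged weights.
merge 3/50 + 12/125 → 39/250
merge 39/250 + 243/1000 → 399/1000
merge 131/500 + 339/1000 → 601/1000
merge 399/1000 + 601/1000 → 1
L = 39/250 + 399/1000 + 601/1000 + 1 = 539/250 = 2.156 bits/symbol.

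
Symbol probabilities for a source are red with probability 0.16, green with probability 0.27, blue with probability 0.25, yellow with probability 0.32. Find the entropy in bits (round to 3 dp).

H = −Σ pᵢ log₂ pᵢ.
−0.16·log₂(0.16) = 0.4230
−0.27·log₂(0.27) = 0.5100
−0.25·log₂(0.25) = 0.5000
−0.32·log₂(0.32) = 0.5260
Sum ≈ 1.9591 → 1.959 bits.

1.959 bits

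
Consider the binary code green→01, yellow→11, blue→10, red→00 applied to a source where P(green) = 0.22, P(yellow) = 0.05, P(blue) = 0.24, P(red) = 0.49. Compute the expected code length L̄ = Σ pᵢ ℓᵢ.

L̄ = Σ pᵢ·ℓᵢ = 0.22·2 + 0.05·2 + 0.24·2 + 0.49·2 = 2 bits/symbol.

2 bits/symbol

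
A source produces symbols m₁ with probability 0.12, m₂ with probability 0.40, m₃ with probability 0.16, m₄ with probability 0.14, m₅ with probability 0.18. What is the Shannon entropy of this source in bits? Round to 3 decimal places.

2.161 bits

H = −Σ pᵢ log₂ pᵢ.
−0.12·log₂(0.12) = 0.3671
−0.40·log₂(0.40) = 0.5288
−0.16·log₂(0.16) = 0.4230
−0.14·log₂(0.14) = 0.3971
−0.18·log₂(0.18) = 0.4453
Sum ≈ 2.1613 → 2.161 bits.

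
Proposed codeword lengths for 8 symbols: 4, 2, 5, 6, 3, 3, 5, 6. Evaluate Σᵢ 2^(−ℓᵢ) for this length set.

0.65625

With common denominator 2^6 = 64: Σ 2^(−ℓᵢ) = 4/64 + 16/64 + 2/64 + 1/64 + 8/64 + 8/64 + 2/64 + 1/64 = 42/64 = 0.65625.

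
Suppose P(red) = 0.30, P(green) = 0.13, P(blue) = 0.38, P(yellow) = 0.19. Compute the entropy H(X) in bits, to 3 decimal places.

H = −Σ pᵢ log₂ pᵢ.
−0.30·log₂(0.30) = 0.5211
−0.13·log₂(0.13) = 0.3826
−0.38·log₂(0.38) = 0.5305
−0.19·log₂(0.19) = 0.4552
Sum ≈ 1.8894 → 1.889 bits.

1.889 bits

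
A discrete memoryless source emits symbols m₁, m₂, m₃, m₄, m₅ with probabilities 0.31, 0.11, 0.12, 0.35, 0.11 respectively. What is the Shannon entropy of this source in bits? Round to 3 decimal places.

2.122 bits

H = −Σ pᵢ log₂ pᵢ.
−0.31·log₂(0.31) = 0.5238
−0.11·log₂(0.11) = 0.3503
−0.12·log₂(0.12) = 0.3671
−0.35·log₂(0.35) = 0.5301
−0.11·log₂(0.11) = 0.3503
Sum ≈ 2.1215 → 2.122 bits.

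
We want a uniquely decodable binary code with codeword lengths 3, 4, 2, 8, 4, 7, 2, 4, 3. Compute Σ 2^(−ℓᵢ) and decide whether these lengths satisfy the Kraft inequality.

With common denominator 2^8 = 256: Σ 2^(−ℓᵢ) = 32/256 + 16/256 + 64/256 + 1/256 + 16/256 + 2/256 + 64/256 + 16/256 + 32/256 = 243/256 = 0.94921875.
Kraft's inequality requires Σ ≤ 1; here Σ = 0.94921875 ≤ 1, so such a prefix code exists.

0.94921875; yes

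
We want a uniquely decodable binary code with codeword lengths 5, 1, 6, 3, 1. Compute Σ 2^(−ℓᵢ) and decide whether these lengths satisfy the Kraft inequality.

1.171875; no

With common denominator 2^6 = 64: Σ 2^(−ℓᵢ) = 2/64 + 32/64 + 1/64 + 8/64 + 32/64 = 75/64 = 1.171875.
Kraft's inequality requires Σ ≤ 1; here Σ = 1.171875 > 1, so no such prefix code exists.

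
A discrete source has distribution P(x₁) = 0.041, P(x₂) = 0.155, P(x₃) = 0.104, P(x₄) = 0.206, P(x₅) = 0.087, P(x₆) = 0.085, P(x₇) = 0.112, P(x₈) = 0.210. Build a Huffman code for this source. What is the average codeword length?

Repeatedly combine the two least-probable nodes; the expected code length is the sum of the merged weights.
merge 41/1000 + 17/200 → 63/500
merge 87/1000 + 13/125 → 191/1000
merge 14/125 + 63/500 → 119/500
merge 31/200 + 191/1000 → 173/500
merge 103/500 + 21/100 → 52/125
merge 119/500 + 173/500 → 73/125
merge 52/125 + 73/125 → 1
L = 63/500 + 191/1000 + 119/500 + 173/500 + 52/125 + 73/125 + 1 = 2901/1000 = 2.901 bits/symbol.

2.901 bits/symbol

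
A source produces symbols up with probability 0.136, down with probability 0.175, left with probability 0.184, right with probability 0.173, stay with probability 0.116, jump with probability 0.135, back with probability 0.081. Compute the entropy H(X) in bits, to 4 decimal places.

H = −Σ pᵢ log₂ pᵢ.
−0.136·log₂(0.136) = 0.3915
−0.175·log₂(0.175) = 0.4401
−0.184·log₂(0.184) = 0.4494
−0.173·log₂(0.173) = 0.4379
−0.116·log₂(0.116) = 0.3605
−0.135·log₂(0.135) = 0.3900
−0.081·log₂(0.081) = 0.2937
Sum ≈ 2.7630 → 2.7630 bits.

2.7630 bits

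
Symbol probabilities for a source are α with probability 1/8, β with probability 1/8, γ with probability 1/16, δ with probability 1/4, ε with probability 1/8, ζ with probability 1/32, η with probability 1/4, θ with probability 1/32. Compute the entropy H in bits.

Each probability is a power of 1/2, so log₂(1/p) is an integer.
H = Σ p·log₂(1/p) = 1/8·3 + 1/8·3 + 1/16·4 + 1/4·2 + 1/8·3 + 1/32·5 + 1/4·2 + 1/32·5 = 2.6875 bits.

2.6875 bits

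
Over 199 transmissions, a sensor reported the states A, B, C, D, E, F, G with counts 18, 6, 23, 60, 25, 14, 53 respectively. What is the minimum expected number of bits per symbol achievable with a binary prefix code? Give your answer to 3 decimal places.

Probabilities are the counts divided by 199.
Repeatedly combine the two least-probable nodes; the expected code length is the sum of the merged weights.
merge 6/199 + 14/199 → 20/199
merge 18/199 + 20/199 → 38/199
merge 23/199 + 25/199 → 48/199
merge 38/199 + 48/199 → 86/199
merge 53/199 + 60/199 → 113/199
merge 86/199 + 113/199 → 1
L = 20/199 + 38/199 + 48/199 + 86/199 + 113/199 + 1 = 504/199 ≈ 2.533 bits/symbol.

2.533 bits/symbol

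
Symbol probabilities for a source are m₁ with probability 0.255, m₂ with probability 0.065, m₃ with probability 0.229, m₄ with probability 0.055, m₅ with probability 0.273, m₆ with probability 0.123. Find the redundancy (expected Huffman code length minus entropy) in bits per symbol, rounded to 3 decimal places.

0.004 bits

Entropy H = −Σ p log₂ p ≈ 2.3594 bits.
Huffman merges: 11/200+13/200→3/25; 3/25+123/1000→243/1000; 229/1000+243/1000→59/125; 51/200+273/1000→66/125; 59/125+66/125→1. L = 2363/1000 ≈ 2.3630.
L − H = 2.3630 − 2.3594 = 0.004 bits.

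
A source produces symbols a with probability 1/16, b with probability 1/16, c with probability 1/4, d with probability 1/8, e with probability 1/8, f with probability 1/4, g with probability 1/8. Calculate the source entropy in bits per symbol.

2.625 bits

Each probability is a power of 1/2, so log₂(1/p) is an integer.
H = Σ p·log₂(1/p) = 1/16·4 + 1/16·4 + 1/4·2 + 1/8·3 + 1/8·3 + 1/4·2 + 1/8·3 = 2.625 bits.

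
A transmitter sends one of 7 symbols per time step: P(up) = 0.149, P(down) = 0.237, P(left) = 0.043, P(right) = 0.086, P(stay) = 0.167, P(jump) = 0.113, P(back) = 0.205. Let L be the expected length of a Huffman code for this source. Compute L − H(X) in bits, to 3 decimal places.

0.031 bits

Entropy H = −Σ p log₂ p ≈ 2.6565 bits.
Huffman merges: 43/1000+43/500→129/1000; 113/1000+129/1000→121/500; 149/1000+167/1000→79/250; 41/200+237/1000→221/500; 121/500+79/250→279/500; 221/500+279/500→1. L = 2687/1000 ≈ 2.6870.
L − H = 2.6870 − 2.6565 = 0.031 bits.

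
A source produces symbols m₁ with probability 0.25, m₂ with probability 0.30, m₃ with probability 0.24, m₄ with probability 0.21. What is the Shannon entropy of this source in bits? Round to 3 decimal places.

H = −Σ pᵢ log₂ pᵢ.
−0.25·log₂(0.25) = 0.5000
−0.30·log₂(0.30) = 0.5211
−0.24·log₂(0.24) = 0.4941
−0.21·log₂(0.21) = 0.4728
Sum ≈ 1.9880 → 1.988 bits.

1.988 bits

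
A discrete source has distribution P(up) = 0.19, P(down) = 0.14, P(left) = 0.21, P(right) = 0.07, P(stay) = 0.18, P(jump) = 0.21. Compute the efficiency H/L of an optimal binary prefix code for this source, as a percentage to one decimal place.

97.4%

Entropy H = −Σ p log₂ p ≈ 2.5118 bits.
Huffman merges: 7/100+7/50→21/100; 9/50+19/100→37/100; 21/100+21/100→21/50; 21/100+37/100→29/50; 21/50+29/50→1. L = 129/50 ≈ 2.5800.
Efficiency = H/L = 2.5118/2.5800 = 97.4%.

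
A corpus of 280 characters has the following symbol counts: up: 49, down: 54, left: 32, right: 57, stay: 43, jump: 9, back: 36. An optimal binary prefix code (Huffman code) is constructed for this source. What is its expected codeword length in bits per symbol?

2.75 bits/symbol

Probabilities are the counts divided by 280.
Repeatedly combine the two least-probable nodes; the expected code length is the sum of the merged weights.
merge 9/280 + 4/35 → 41/280
merge 9/70 + 41/280 → 11/40
merge 43/280 + 7/40 → 23/70
merge 27/140 + 57/280 → 111/280
merge 11/40 + 23/70 → 169/280
merge 111/280 + 169/280 → 1
L = 41/280 + 11/40 + 23/70 + 111/280 + 169/280 + 1 = 11/4 = 2.75 bits/symbol.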